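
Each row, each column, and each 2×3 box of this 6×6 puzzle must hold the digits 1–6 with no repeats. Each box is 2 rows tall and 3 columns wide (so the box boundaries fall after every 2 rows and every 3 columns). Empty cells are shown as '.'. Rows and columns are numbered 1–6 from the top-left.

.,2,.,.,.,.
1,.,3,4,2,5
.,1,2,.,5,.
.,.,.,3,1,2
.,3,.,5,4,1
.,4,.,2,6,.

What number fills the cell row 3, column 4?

row 1, column 5 = 3 (sole candidate).
row 1, column 6 = 6 (sole candidate).
row 2, column 2 = 6 (sole candidate).
row 3, column 4 = 6: row 3 has {1,2,5}; col 4 has {2,3,4,5}; box has {1,2,3,5} → only 6 remains.

6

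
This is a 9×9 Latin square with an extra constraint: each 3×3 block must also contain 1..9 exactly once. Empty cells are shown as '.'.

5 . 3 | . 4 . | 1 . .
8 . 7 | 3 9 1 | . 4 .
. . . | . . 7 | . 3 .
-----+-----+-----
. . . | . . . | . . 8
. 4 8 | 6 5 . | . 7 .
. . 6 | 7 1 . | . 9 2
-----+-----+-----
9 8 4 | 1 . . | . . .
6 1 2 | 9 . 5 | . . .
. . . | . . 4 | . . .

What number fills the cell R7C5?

7

R5C7 = 3: row 5 has {4,5,6,7,8}; col 7 has {1}; box has {2,7,8,9} → only 3 remains.
R5C9 = 1: row 5 has {3,4,5,6,7,8}; col 9 has {2,8}; box has {2,3,7,8,9} → only 1 remains.
R6C1 = 3: row 6 has {1,2,6,7,9}; col 1 has {5,6,8,9}; box has {4,6,8} → only 3 remains.
R6C2 = 5: row 6 has {1,2,3,6,7,9}; col 2 has {1,4,8}; box has {3,4,6,8} → only 5 remains.
R6C6 = 8: row 6 has {1,2,3,5,6,7,9}; col 6 has {1,4,5,7}; box has {1,5,6,7} → only 8 remains.
R6C7 = 4: row 6 has {1,2,3,5,6,7,8,9}; col 7 has {1,3}; box has {1,2,3,7,8,9} → only 4 remains.
R8C8 = 8: row 8 has {1,2,5,6,9}; col 8 has {3,4,7,9}; box has {} → only 8 remains.
R9C1 = 7: row 9 has {4}; col 1 has {3,5,6,8,9}; box has {1,2,4,6,8,9} → only 7 remains.
R9C2 = 3: row 9 has {4,7}; col 2 has {1,4,5,8}; box has {1,2,4,6,7,8,9} → only 3 remains.
R9C3 = 5: row 9 has {3,4,7}; col 3 has {2,3,4,6,7,8}; box has {1,2,3,4,6,7,8,9} → only 5 remains.
R5C1 = 2: row 5 has {1,3,4,5,6,7,8}; col 1 has {3,5,6,7,8,9}; box has {3,4,5,6,8} → only 2 remains.
R5C6 = 9: row 5 has {1,2,3,4,5,6,7,8}; col 6 has {1,4,5,7,8}; box has {1,5,6,7,8} → only 9 remains.
R8C7 = 7: row 8 has {1,2,5,6,8,9}; col 7 has {1,3,4}; box has {8} → only 7 remains.
R4C1 = 1: row 4 has {8}; col 1 has {2,3,5,6,7,8,9}; box has {2,3,4,5,6,8} → only 1 remains.
R4C3 = 9: row 4 has {1,8}; col 3 has {2,3,4,5,6,7,8}; box has {1,2,3,4,5,6,8} → only 9 remains.
R8C5 = 3: row 8 has {1,2,5,6,7,8,9}; col 5 has {1,4,5,9}; box has {1,4,5,9} → only 3 remains.
R8C9 = 4: row 8 has {1,2,3,5,6,7,8,9}; col 9 has {1,2,8}; box has {7,8} → only 4 remains.
R3C1 = 4: row 3 has {3,7}; col 1 has {1,2,3,5,6,7,8,9}; box has {3,5,7,8} → only 4 remains.
R3C3 = 1: row 3 has {3,4,7}; col 3 has {2,3,4,5,6,7,8,9}; box has {3,4,5,7,8} → only 1 remains.
R4C2 = 7: row 4 has {1,8,9}; col 2 has {1,3,4,5,8}; box has {1,2,3,4,5,6,8,9} → only 7 remains.
R4C5 = 2: row 4 has {1,7,8,9}; col 5 has {1,3,4,5,9}; box has {1,5,6,7,8,9} → only 2 remains.
R4C6 = 3: row 4 has {1,2,7,8,9}; col 6 has {1,4,5,7,8,9}; box has {1,2,5,6,7,8,9} → only 3 remains.
R4C4 = 4: row 4 has {1,2,3,7,8,9}; col 4 has {1,3,6,7,9}; box has {1,2,3,5,6,7,8,9} → only 4 remains.
R1C9 = 7: in row 1, 7 can only go here (every other open cell in that row sees a 7).
R1C4 = 8: in row 1, 8 can only go here (every other open cell in that row sees an 8).
R3C5 = 6: row 3 has {1,3,4,7}; col 5 has {1,2,3,4,5,9}; box has {1,3,4,7,8,9} → only 6 remains.
R7C5 = 7: row 7 has {1,4,8,9}; col 5 has {1,2,3,4,5,6,9}; box has {1,3,4,5,9} → only 7 remains.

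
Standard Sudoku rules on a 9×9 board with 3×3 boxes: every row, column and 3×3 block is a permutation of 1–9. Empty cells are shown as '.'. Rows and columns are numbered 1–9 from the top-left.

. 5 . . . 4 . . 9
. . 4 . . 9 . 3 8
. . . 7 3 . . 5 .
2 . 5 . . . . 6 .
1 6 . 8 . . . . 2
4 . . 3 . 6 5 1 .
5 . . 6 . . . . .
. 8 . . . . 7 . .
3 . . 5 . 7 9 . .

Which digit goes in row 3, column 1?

9

row 4, column 6 = 1: row 4 has {2,5,6}; col 6 has {4,6,7,9}; box has {3,6,8} → only 1 remains.
row 5, column 6 = 5: row 5 has {1,2,6,8}; col 6 has {1,4,6,7,9}; box has {1,3,6,8} → only 5 remains.
row 6, column 9 = 7: row 6 has {1,3,4,5,6}; col 9 has {2,8,9}; box has {1,2,5,6} → only 7 remains.
row 6, column 2 = 9: row 6 has {1,3,4,5,6,7}; col 2 has {5,6,8}; box has {1,2,4,5,6} → only 9 remains.
row 6, column 3 = 8: row 6 has {1,3,4,5,6,7,9}; col 3 has {4,5}; box has {1,2,4,5,6,9} → only 8 remains.
row 6, column 5 = 2: row 6 has {1,3,4,5,6,7,8,9}; col 5 has {3}; box has {1,3,5,6,8} → only 2 remains.
row 1, column 3 = 3: in row 1, 3 can only go here (every other open cell in that row sees a 3).
row 5, column 3 = 7: row 5 has {1,2,5,6,8}; col 3 has {3,4,5,8}; box has {1,2,4,5,6,8,9} → only 7 remains.
row 4, column 2 = 3: row 4 has {1,2,5,6}; col 2 has {5,6,8,9}; box has {1,2,4,5,6,7,8,9} → only 3 remains.
row 4, column 9 = 4: row 4 has {1,2,3,5,6}; col 9 has {2,7,8,9}; box has {1,2,5,6,7} → only 4 remains.
row 5, column 7 = 3: row 5 has {1,2,5,6,7,8}; col 7 has {5,7,9}; box has {1,2,4,5,6,7} → only 3 remains.
row 5, column 8 = 9: row 5 has {1,2,3,5,6,7,8}; col 8 has {1,3,5,6}; box has {1,2,3,4,5,6,7} → only 9 remains.
row 4, column 4 = 9: row 4 has {1,2,3,4,5,6}; col 4 has {3,5,6,7,8}; box has {1,2,3,5,6,8} → only 9 remains.
row 4, column 5 = 7: row 4 has {1,2,3,4,5,6,9}; col 5 has {2,3}; box has {1,2,3,5,6,8,9} → only 7 remains.
row 4, column 7 = 8: row 4 has {1,2,3,4,5,6,7,9}; col 7 has {3,5,7,9}; box has {1,2,3,4,5,6,7,9} → only 8 remains.
row 5, column 5 = 4: row 5 has {1,2,3,5,6,7,8,9}; col 5 has {2,3,7}; box has {1,2,3,5,6,7,8,9} → only 4 remains.
row 2, column 5 = 5: in row 2, 5 can only go here (every other open cell in that row sees a 5).
row 3, column 7 = 4: in row 3, 4 can only go here (every other open cell in that row sees a 4).
row 7, column 2 = 7: in row 7, 7 can only go here (every other open cell in that row sees a 7).
row 2, column 1 = 7: in row 2, 7 can only go here (every other open cell in that row sees a 7).
row 1, column 8 = 7: in row 1, 7 can only go here (every other open cell in that row sees a 7).
row 2, column 7 = 6: in row 2, 6 can only go here (every other open cell in that row sees a 6).
row 3, column 9 = 1: row 3 has {3,4,5,7}; col 9 has {2,4,7,8,9}; box has {3,4,5,6,7,8,9} → only 1 remains.
row 7, column 9 = 3: row 7 has {5,6,7}; col 9 has {1,2,4,7,8,9}; box has {7,9} → only 3 remains.
row 9, column 9 = 6: row 9 has {3,5,7,9}; col 9 has {1,2,3,4,7,8,9}; box has {3,7,9} → only 6 remains.
row 1, column 7 = 2: row 1 has {3,4,5,7,9}; col 7 has {3,4,5,6,7,8,9}; box has {1,3,4,5,6,7,8,9} → only 2 remains.
row 3, column 2 = 2: row 3 has {1,3,4,5,7}; col 2 has {3,5,6,7,8,9}; box has {3,4,5,7} → only 2 remains.
row 3, column 6 = 8: row 3 has {1,2,3,4,5,7}; col 6 has {1,4,5,6,7,9}; box has {3,4,5,7,9} → only 8 remains.
row 7, column 6 = 2: row 7 has {3,5,6,7}; col 6 has {1,4,5,6,7,8,9}; box has {5,6,7} → only 2 remains.
row 7, column 7 = 1: row 7 has {2,3,5,6,7}; col 7 has {2,3,4,5,6,7,8,9}; box has {3,6,7,9} → only 1 remains.
row 8, column 6 = 3: row 8 has {7,8}; col 6 has {1,2,4,5,6,7,8,9}; box has {2,5,6,7} → only 3 remains.
row 8, column 9 = 5: row 8 has {3,7,8}; col 9 has {1,2,3,4,6,7,8,9}; box has {1,3,6,7,9} → only 5 remains.
row 1, column 4 = 1: row 1 has {2,3,4,5,7,9}; col 4 has {3,5,6,7,8,9}; box has {3,4,5,7,8,9} → only 1 remains.
row 1, column 5 = 6: row 1 has {1,2,3,4,5,7,9}; col 5 has {2,3,4,5,7}; box has {1,3,4,5,7,8,9} → only 6 remains.
row 2, column 2 = 1: row 2 has {3,4,5,6,7,8,9}; col 2 has {2,3,5,6,7,8,9}; box has {2,3,4,5,7} → only 1 remains.
row 2, column 4 = 2: row 2 has {1,3,4,5,6,7,8,9}; col 4 has {1,3,5,6,7,8,9}; box has {1,3,4,5,6,7,8,9} → only 2 remains.
row 7, column 3 = 9: row 7 has {1,2,3,5,6,7}; col 3 has {3,4,5,7,8}; box has {3,5,7,8} → only 9 remains.
row 7, column 5 = 8: row 7 has {1,2,3,5,6,7,9}; col 5 has {2,3,4,5,6,7}; box has {2,3,5,6,7} → only 8 remains.
row 7, column 8 = 4: row 7 has {1,2,3,5,6,7,8,9}; col 8 has {1,3,5,6,7,9}; box has {1,3,5,6,7,9} → only 4 remains.
row 8, column 1 = 6: row 8 has {3,5,7,8}; col 1 has {1,2,3,4,5,7}; box has {3,5,7,8,9} → only 6 remains.
row 8, column 4 = 4: row 8 has {3,5,6,7,8}; col 4 has {1,2,3,5,6,7,8,9}; box has {2,3,5,6,7,8} → only 4 remains.
row 8, column 8 = 2: row 8 has {3,4,5,6,7,8}; col 8 has {1,3,4,5,6,7,9}; box has {1,3,4,5,6,7,9} → only 2 remains.
row 9, column 2 = 4: row 9 has {3,5,6,7,9}; col 2 has {1,2,3,5,6,7,8,9}; box has {3,5,6,7,8,9} → only 4 remains.
row 9, column 5 = 1: row 9 has {3,4,5,6,7,9}; col 5 has {2,3,4,5,6,7,8}; box has {2,3,4,5,6,7,8} → only 1 remains.
row 9, column 8 = 8: row 9 has {1,3,4,5,6,7,9}; col 8 has {1,2,3,4,5,6,7,9}; box has {1,2,3,4,5,6,7,9} → only 8 remains.
row 1, column 1 = 8: row 1 has {1,2,3,4,5,6,7,9}; col 1 has {1,2,3,4,5,6,7}; box has {1,2,3,4,5,7} → only 8 remains.
row 3, column 1 = 9: row 3 has {1,2,3,4,5,7,8}; col 1 has {1,2,3,4,5,6,7,8}; box has {1,2,3,4,5,7,8} → only 9 remains.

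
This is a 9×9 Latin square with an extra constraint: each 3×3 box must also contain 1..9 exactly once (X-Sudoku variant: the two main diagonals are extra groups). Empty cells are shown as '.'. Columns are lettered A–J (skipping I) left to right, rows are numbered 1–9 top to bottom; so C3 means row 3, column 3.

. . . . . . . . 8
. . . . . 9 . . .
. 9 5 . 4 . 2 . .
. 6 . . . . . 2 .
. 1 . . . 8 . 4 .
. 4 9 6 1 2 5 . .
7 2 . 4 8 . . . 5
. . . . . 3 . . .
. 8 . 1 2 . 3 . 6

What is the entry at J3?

F7 = 6: row 7 has {2,4,5,7,8}; col 6 has {2,3,8,9}; box has {1,2,3,4,8} → only 6 remains.
B8 = 5: row 8 has {3}; col 2 has {1,2,4,6,8,9}; box has {2,7,8}; anti-diagonal has {2,6,8} → only 5 remains.
C9 = 4: row 9 has {1,2,3,6,8}; col 3 has {5,9}; box has {2,5,7,8} → only 4 remains.
A9 = 9: row 9 has {1,2,3,4,6,8}; col 1 has {7}; box has {2,4,5,7,8}; anti-diagonal has {2,5,6,8} → only 9 remains.
H9 = 7: row 9 has {1,2,3,4,6,8,9}; col 8 has {2,4}; box has {3,5,6} → only 7 remains.
F9 = 5: row 9 has {1,2,3,4,6,7,8,9}; col 6 has {2,3,6,8,9}; box has {1,2,3,4,6,8} → only 5 remains.
F4 = 4: in row 4, 4 can only go here (every other open cell in that row sees a 4).
G5 = 6: in row 5, 6 can only go here (every other open cell in that row sees a 6).
J6 = 7: in row 6, 7 can only go here (every other open cell in that row sees a 7).
C7 = 3: in row 7, 3 can only go here (every other open cell in that row sees a 3).
H2 = 1: row 2 has {9}; col 8 has {2,4,7}; box has {2,8}; anti-diagonal has {2,3,4,5,6,8,9} → only 1 remains.
J3 = 3: row 3 has {2,4,5,9}; col 9 has {5,6,7,8}; box has {1,2,8} → only 3 remains.

3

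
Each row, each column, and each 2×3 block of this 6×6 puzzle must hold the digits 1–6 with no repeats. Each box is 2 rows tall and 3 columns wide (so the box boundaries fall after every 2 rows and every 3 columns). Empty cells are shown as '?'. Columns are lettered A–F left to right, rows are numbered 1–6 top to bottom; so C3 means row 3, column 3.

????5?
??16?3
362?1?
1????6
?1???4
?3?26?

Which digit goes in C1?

3

F3 = 5: row 3 has {1,2,3,6}; col 6 has {3,4,6}; box has {1,6} → only 5 remains.
E5 = 3: row 5 has {1,4}; col 5 has {1,5,6}; box has {2,4,6} → only 3 remains.
F6 = 1: row 6 has {2,3,6}; col 6 has {3,4,5,6}; box has {2,3,4,6} → only 1 remains.
F1 = 2: row 1 has {5}; col 6 has {1,3,4,5,6}; box has {3,5,6} → only 2 remains.
E2 = 4: row 2 has {1,3,6}; col 5 has {1,3,5,6}; box has {2,3,5,6} → only 4 remains.
D3 = 4: row 3 has {1,2,3,5,6}; col 4 has {2,6}; box has {1,5,6} → only 4 remains.
D4 = 3: row 4 has {1,6}; col 4 has {2,4,6}; box has {1,4,5,6} → only 3 remains.
E4 = 2: row 4 has {1,3,6}; col 5 has {1,3,4,5,6}; box has {1,3,4,5,6} → only 2 remains.
D5 = 5: row 5 has {1,3,4}; col 4 has {2,3,4,6}; box has {1,2,3,4,6} → only 5 remains.
B1 = 4: row 1 has {2,5}; col 2 has {1,3,6}; box has {1} → only 4 remains.
D1 = 1: row 1 has {2,4,5}; col 4 has {2,3,4,5,6}; box has {2,3,4,5,6} → only 1 remains.
B4 = 5: row 4 has {1,2,3,6}; col 2 has {1,3,4,6}; box has {1,2,3,6} → only 5 remains.
C4 = 4: row 4 has {1,2,3,5,6}; col 3 has {1,2}; box has {1,2,3,5,6} → only 4 remains.
C5 = 6: row 5 has {1,3,4,5}; col 3 has {1,2,4}; box has {1,3} → only 6 remains.
C6 = 5: row 6 has {1,2,3,6}; col 3 has {1,2,4,6}; box has {1,3,6} → only 5 remains.
A1 = 6: row 1 has {1,2,4,5}; col 1 has {1,3}; box has {1,4} → only 6 remains.
C1 = 3: row 1 has {1,2,4,5,6}; col 3 has {1,2,4,5,6}; box has {1,4,6} → only 3 remains.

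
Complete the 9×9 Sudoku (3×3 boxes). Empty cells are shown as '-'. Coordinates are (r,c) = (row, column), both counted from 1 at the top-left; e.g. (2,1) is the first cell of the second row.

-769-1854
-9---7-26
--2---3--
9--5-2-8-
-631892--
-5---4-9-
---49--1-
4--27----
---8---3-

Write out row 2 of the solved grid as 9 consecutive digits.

(1,1) = 3: row 1 has {1,4,5,6,7,8,9}; col 1 has {4,9}; box has {2,6,7,9} → only 3 remains.
(1,5) = 2: row 1 has {1,3,4,5,6,7,8,9}; col 5 has {7,8,9}; box has {1,7,9} → only 2 remains.
(2,4) = 3: row 2 has {2,6,7,9}; col 4 has {1,2,4,5,8,9}; box has {1,2,7,9} → only 3 remains.
(2,7) = 1: row 2 has {2,3,6,7,9}; col 7 has {2,3,8}; box has {2,3,4,5,6,8} → only 1 remains.
(3,4) = 6: row 3 has {2,3}; col 4 has {1,2,3,4,5,8,9}; box has {1,2,3,7,9} → only 6 remains.
(3,8) = 7: row 3 has {2,3,6}; col 8 has {1,2,3,5,8,9}; box has {1,2,3,4,5,6,8} → only 7 remains.
(3,9) = 9: row 3 has {2,3,6,7}; col 9 has {4,6}; box has {1,2,3,4,5,6,7,8} → only 9 remains.
(5,1) = 7: row 5 has {1,2,3,6,8,9}; col 1 has {3,4,9}; box has {3,5,6,9} → only 7 remains.
(5,8) = 4: row 5 has {1,2,3,6,7,8,9}; col 8 has {1,2,3,5,7,8,9}; box has {2,8,9} → only 4 remains.
(5,9) = 5: row 5 has {1,2,3,4,6,7,8,9}; col 9 has {4,6,9}; box has {2,4,8,9} → only 5 remains.
(6,4) = 7: row 6 has {4,5,9}; col 4 has {1,2,3,4,5,6,8,9}; box has {1,2,4,5,8,9} → only 7 remains.
(6,7) = 6: row 6 has {4,5,7,9}; col 7 has {1,2,3,8}; box has {2,4,5,8,9} → only 6 remains.
(8,8) = 6: row 8 has {2,4,7}; col 8 has {1,2,3,4,5,7,8,9}; box has {1,3} → only 6 remains.
(8,9) = 8: row 8 has {2,4,6,7}; col 9 has {4,5,6,9}; box has {1,3,6} → only 8 remains.
(4,7) = 7: row 4 has {2,5,8,9}; col 7 has {1,2,3,6,8}; box has {2,4,5,6,8,9} → only 7 remains.
(6,5) = 3: row 6 has {4,5,6,7,9}; col 5 has {2,7,8,9}; box has {1,2,4,5,7,8,9} → only 3 remains.
(6,9) = 1: row 6 has {3,4,5,6,7,9}; col 9 has {4,5,6,8,9}; box has {2,4,5,6,7,8,9} → only 1 remains.
(7,7) = 5: row 7 has {1,4,9}; col 7 has {1,2,3,6,7,8}; box has {1,3,6,8} → only 5 remains.
(8,7) = 9: row 8 has {2,4,6,7,8}; col 7 has {1,2,3,5,6,7,8}; box has {1,3,5,6,8} → only 9 remains.
(9,7) = 4: row 9 has {3,8}; col 7 has {1,2,3,5,6,7,8,9}; box has {1,3,5,6,8,9} → only 4 remains.
(4,5) = 6: row 4 has {2,5,7,8,9}; col 5 has {2,3,7,8,9}; box has {1,2,3,4,5,7,8,9} → only 6 remains.
(4,9) = 3: row 4 has {2,5,6,7,8,9}; col 9 has {1,4,5,6,8,9}; box has {1,2,4,5,6,7,8,9} → only 3 remains.
(6,3) = 8: row 6 has {1,3,4,5,6,7,9}; col 3 has {2,3,6}; box has {3,5,6,7,9} → only 8 remains.
(7,3) = 7: row 7 has {1,4,5,9}; col 3 has {2,3,6,8}; box has {4} → only 7 remains.
(7,9) = 2: row 7 has {1,4,5,7,9}; col 9 has {1,3,4,5,6,8,9}; box has {1,3,4,5,6,8,9} → only 2 remains.
(9,9) = 7: row 9 has {3,4,8}; col 9 has {1,2,3,4,5,6,8,9}; box has {1,2,3,4,5,6,8,9} → only 7 remains.
(6,1) = 2: row 6 has {1,3,4,5,6,7,8,9}; col 1 has {3,4,7,9}; box has {3,5,6,7,8,9} → only 2 remains.
(2,1) = 8: in row 2, 8 can only go here (every other open cell in that row sees an 8).
(7,1) = 6: row 7 has {1,2,4,5,7,9}; col 1 has {2,3,4,7,8,9}; box has {4,7} → only 6 remains.
(7,6) = 3: row 7 has {1,2,4,5,6,7,9}; col 6 has {1,2,4,7,9}; box has {2,4,7,8,9} → only 3 remains.
(8,6) = 5: row 8 has {2,4,6,7,8,9}; col 6 has {1,2,3,4,7,9}; box has {2,3,4,7,8,9} → only 5 remains.
(9,5) = 1: row 9 has {3,4,7,8}; col 5 has {2,3,6,7,8,9}; box has {2,3,4,5,7,8,9} → only 1 remains.
(9,6) = 6: row 9 has {1,3,4,7,8}; col 6 has {1,2,3,4,5,7,9}; box has {1,2,3,4,5,7,8,9} → only 6 remains.
(3,6) = 8: row 3 has {2,3,6,7,9}; col 6 has {1,2,3,4,5,6,7,9}; box has {1,2,3,6,7,9} → only 8 remains.
(7,2) = 8: row 7 has {1,2,3,4,5,6,7,9}; col 2 has {5,6,7,9}; box has {4,6,7} → only 8 remains.
(8,3) = 1: row 8 has {2,4,5,6,7,8,9}; col 3 has {2,3,6,7,8}; box has {4,6,7,8} → only 1 remains.
(9,1) = 5: row 9 has {1,3,4,6,7,8}; col 1 has {2,3,4,6,7,8,9}; box has {1,4,6,7,8} → only 5 remains.
(9,2) = 2: row 9 has {1,3,4,5,6,7,8}; col 2 has {5,6,7,8,9}; box has {1,4,5,6,7,8} → only 2 remains.
(9,3) = 9: row 9 has {1,2,3,4,5,6,7,8}; col 3 has {1,2,3,6,7,8}; box has {1,2,4,5,6,7,8} → only 9 remains.
(3,1) = 1: row 3 has {2,3,6,7,8,9}; col 1 has {2,3,4,5,6,7,8,9}; box has {2,3,6,7,8,9} → only 1 remains.
(3,2) = 4: row 3 has {1,2,3,6,7,8,9}; col 2 has {2,5,6,7,8,9}; box has {1,2,3,6,7,8,9} → only 4 remains.
(3,5) = 5: row 3 has {1,2,3,4,6,7,8,9}; col 5 has {1,2,3,6,7,8,9}; box has {1,2,3,6,7,8,9} → only 5 remains.
(4,2) = 1: row 4 has {2,3,5,6,7,8,9}; col 2 has {2,4,5,6,7,8,9}; box has {2,3,5,6,7,8,9} → only 1 remains.
(4,3) = 4: row 4 has {1,2,3,5,6,7,8,9}; col 3 has {1,2,3,6,7,8,9}; box has {1,2,3,5,6,7,8,9} → only 4 remains.
(8,2) = 3: row 8 has {1,2,4,5,6,7,8,9}; col 2 has {1,2,4,5,6,7,8,9}; box has {1,2,4,5,6,7,8,9} → only 3 remains.
(2,3) = 5: row 2 has {1,2,3,6,7,8,9}; col 3 has {1,2,3,4,6,7,8,9}; box has {1,2,3,4,6,7,8,9} → only 5 remains.
(2,5) = 4: row 2 has {1,2,3,5,6,7,8,9}; col 5 has {1,2,3,5,6,7,8,9}; box has {1,2,3,5,6,7,8,9} → only 4 remains.

895347126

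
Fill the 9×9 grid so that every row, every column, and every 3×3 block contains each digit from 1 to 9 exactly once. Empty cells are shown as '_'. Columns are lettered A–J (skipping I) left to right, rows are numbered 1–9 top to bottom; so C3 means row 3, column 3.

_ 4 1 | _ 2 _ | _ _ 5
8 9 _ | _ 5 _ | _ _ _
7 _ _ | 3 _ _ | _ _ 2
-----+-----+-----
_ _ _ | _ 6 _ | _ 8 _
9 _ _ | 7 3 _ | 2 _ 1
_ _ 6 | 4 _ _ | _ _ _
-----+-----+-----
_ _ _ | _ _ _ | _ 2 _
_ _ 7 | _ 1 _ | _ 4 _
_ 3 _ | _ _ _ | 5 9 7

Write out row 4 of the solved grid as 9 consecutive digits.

573261489

C3 = 5: row 3 has {2,3,7}; col 3 has {1,6,7}; box has {1,4,7,8,9} → only 5 remains.
B3 = 6: row 3 has {2,3,5,7}; col 2 has {3,4,9}; box has {1,4,5,7,8,9} → only 6 remains.
H3 = 1: row 3 has {2,3,5,6,7}; col 8 has {2,4,8,9}; box has {2,5} → only 1 remains.
A1 = 3: row 1 has {1,2,4,5}; col 1 has {7,8,9}; box has {1,4,5,6,7,8,9} → only 3 remains.
C2 = 2: row 2 has {5,8,9}; col 3 has {1,5,6,7}; box has {1,3,4,5,6,7,8,9} → only 2 remains.
C5 = 4: in row 5, 4 can only go here (every other open cell in that row sees a 4).
H5 = 6: in row 5, 6 can only go here (every other open cell in that row sees a 6).
H1 = 7: row 1 has {1,2,3,4,5}; col 8 has {1,2,4,6,8,9}; box has {1,2,5} → only 7 remains.
H2 = 3: row 2 has {2,5,8,9}; col 8 has {1,2,4,6,7,8,9}; box has {1,2,5,7} → only 3 remains.
C4 = 3: row 4 has {6,8}; col 3 has {1,2,4,5,6,7}; box has {4,6,9} → only 3 remains.
H6 = 5: row 6 has {4,6}; col 8 has {1,2,3,4,6,7,8,9}; box has {1,2,6,8} → only 5 remains.
C9 = 8: row 9 has {3,5,7,9}; col 3 has {1,2,3,4,5,6,7}; box has {3,7} → only 8 remains.
E9 = 4: row 9 has {3,5,7,8,9}; col 5 has {1,2,3,5,6}; box has {1} → only 4 remains.
C7 = 9: row 7 has {2}; col 3 has {1,2,3,4,5,6,7,8}; box has {3,7,8} → only 9 remains.
F2 = 7: in row 2, 7 can only go here (every other open cell in that row sees a 7).
D2 = 1: in row 2, 1 can only go here (every other open cell in that row sees a 1).
A7 = 4: in row 7, 4 can only go here (every other open cell in that row sees a 4).
E7 = 7: in row 7, 7 can only go here (every other open cell in that row sees a 7).
A9 = 1: in row 9, 1 can only go here (every other open cell in that row sees a 1).
A6 = 2: row 6 has {4,5,6}; col 1 has {1,3,4,7,8,9}; box has {3,4,6,9} → only 2 remains.
B7 = 5: row 7 has {2,4,7,9}; col 2 has {3,4,6,9}; box has {1,3,4,7,8,9} → only 5 remains.
A8 = 6: row 8 has {1,4,7}; col 1 has {1,2,3,4,7,8,9}; box has {1,3,4,5,7,8,9} → only 6 remains.
B8 = 2: row 8 has {1,4,6,7}; col 2 has {3,4,5,6,9}; box has {1,3,4,5,6,7,8,9} → only 2 remains.
A4 = 5: row 4 has {3,6,8}; col 1 has {1,2,3,4,6,7,8,9}; box has {2,3,4,6,9} → only 5 remains.
B5 = 8: row 5 has {1,2,3,4,6,7,9}; col 2 has {2,3,4,5,6,9}; box has {2,3,4,5,6,9} → only 8 remains.
F5 = 5: row 5 has {1,2,3,4,6,7,8,9}; col 6 has {7}; box has {3,4,6,7} → only 5 remains.
G7 = 1: in row 7, 1 can only go here (every other open cell in that row sees a 1).
D8 = 5: in row 8, 5 can only go here (every other open cell in that row sees a 5).
F8 = 9: in row 8, 9 can only go here (every other open cell in that row sees a 9).
F7 = 3: in column 6, 3 can only go here (every other open cell in that column sees a 3).
F3 = 4: in column 6, 4 can only go here (every other open cell in that column sees a 4).
D7 = 8: in box 8, 8 can only go here (every other open cell in that box sees an 8).
J7 = 6: row 7 has {1,2,3,4,5,7,8,9}; col 9 has {1,2,5,7}; box has {1,2,4,5,7,9} → only 6 remains.
J2 = 4: row 2 has {1,2,3,5,7,8,9}; col 9 has {1,2,5,6,7}; box has {1,2,3,5,7} → only 4 remains.
J4 = 9: row 4 has {3,5,6,8}; col 9 has {1,2,4,5,6,7}; box has {1,2,5,6,8} → only 9 remains.
J6 = 3: row 6 has {2,4,5,6}; col 9 has {1,2,4,5,6,7,9}; box has {1,2,5,6,8,9} → only 3 remains.
J8 = 8: row 8 has {1,2,4,5,6,7,9}; col 9 has {1,2,3,4,5,6,7,9}; box has {1,2,4,5,6,7,9} → only 8 remains.
G2 = 6: row 2 has {1,2,3,4,5,7,8,9}; col 7 has {1,2,5}; box has {1,2,3,4,5,7} → only 6 remains.
D4 = 2: row 4 has {3,5,6,8,9}; col 4 has {1,3,4,5,7,8}; box has {3,4,5,6,7} → only 2 remains.
F4 = 1: row 4 has {2,3,5,6,8,9}; col 6 has {3,4,5,7,9}; box has {2,3,4,5,6,7} → only 1 remains.
F6 = 8: row 6 has {2,3,4,5,6}; col 6 has {1,3,4,5,7,9}; box has {1,2,3,4,5,6,7} → only 8 remains.
G6 = 7: row 6 has {2,3,4,5,6,8}; col 7 has {1,2,5,6}; box has {1,2,3,5,6,8,9} → only 7 remains.
G8 = 3: row 8 has {1,2,4,5,6,7,8,9}; col 7 has {1,2,5,6,7}; box has {1,2,4,5,6,7,8,9} → only 3 remains.
D9 = 6: row 9 has {1,3,4,5,7,8,9}; col 4 has {1,2,3,4,5,7,8}; box has {1,3,4,5,7,8,9} → only 6 remains.
F9 = 2: row 9 has {1,3,4,5,6,7,8,9}; col 6 has {1,3,4,5,7,8,9}; box has {1,3,4,5,6,7,8,9} → only 2 remains.
D1 = 9: row 1 has {1,2,3,4,5,7}; col 4 has {1,2,3,4,5,6,7,8}; box has {1,2,3,4,5,7} → only 9 remains.
F1 = 6: row 1 has {1,2,3,4,5,7,9}; col 6 has {1,2,3,4,5,7,8,9}; box has {1,2,3,4,5,7,9} → only 6 remains.
G1 = 8: row 1 has {1,2,3,4,5,6,7,9}; col 7 has {1,2,3,5,6,7}; box has {1,2,3,4,5,6,7} → only 8 remains.
E3 = 8: row 3 has {1,2,3,4,5,6,7}; col 5 has {1,2,3,4,5,6,7}; box has {1,2,3,4,5,6,7,9} → only 8 remains.
G3 = 9: row 3 has {1,2,3,4,5,6,7,8}; col 7 has {1,2,3,5,6,7,8}; box has {1,2,3,4,5,6,7,8} → only 9 remains.
B4 = 7: row 4 has {1,2,3,5,6,8,9}; col 2 has {2,3,4,5,6,8,9}; box has {2,3,4,5,6,8,9} → only 7 remains.
G4 = 4: row 4 has {1,2,3,5,6,7,8,9}; col 7 has {1,2,3,5,6,7,8,9}; box has {1,2,3,5,6,7,8,9} → only 4 remains.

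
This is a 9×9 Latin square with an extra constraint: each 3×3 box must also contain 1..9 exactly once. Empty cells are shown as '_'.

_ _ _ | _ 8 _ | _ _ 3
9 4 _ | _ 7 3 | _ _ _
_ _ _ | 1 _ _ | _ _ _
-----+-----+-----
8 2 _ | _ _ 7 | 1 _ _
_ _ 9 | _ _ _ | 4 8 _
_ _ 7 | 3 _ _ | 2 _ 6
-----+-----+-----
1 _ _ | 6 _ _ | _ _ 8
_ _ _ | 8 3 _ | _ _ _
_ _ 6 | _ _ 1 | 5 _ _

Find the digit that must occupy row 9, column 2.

8

row 4, column 5 = 6 (hidden single in row 4).
row 5, column 9 = 7 (hidden single in row 5).
row 6, column 6 = 8 (hidden single in row 6).
row 9, column 2 = 8: in row 9, 8 can only go here (every other open cell in that row sees an 8).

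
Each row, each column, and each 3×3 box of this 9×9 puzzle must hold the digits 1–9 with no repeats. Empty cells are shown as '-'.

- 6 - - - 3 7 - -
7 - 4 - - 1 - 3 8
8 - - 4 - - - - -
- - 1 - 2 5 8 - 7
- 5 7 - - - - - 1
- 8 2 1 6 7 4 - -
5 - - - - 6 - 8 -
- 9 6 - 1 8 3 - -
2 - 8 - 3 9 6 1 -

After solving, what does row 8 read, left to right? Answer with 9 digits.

496218375

row 2, column 2 = 2: row 2 has {1,3,4,7,8}; col 2 has {5,6,8,9}; box has {4,6,7,8} → only 2 remains.
row 3, column 6 = 2: row 3 has {4,8}; col 6 has {1,3,5,6,7,8,9}; box has {1,3,4} → only 2 remains.
row 5, column 6 = 4: row 5 has {1,5,7}; col 6 has {1,2,3,5,6,7,8,9}; box has {1,2,5,6,7} → only 4 remains.
row 7, column 3 = 3: row 7 has {5,6,8}; col 3 has {1,2,4,6,7,8}; box has {2,5,6,8,9} → only 3 remains.
row 8, column 1 = 4: row 8 has {1,3,6,8,9}; col 1 has {2,5,7,8}; box has {2,3,5,6,8,9} → only 4 remains.
row 9, column 2 = 7: row 9 has {1,2,3,6,8,9}; col 2 has {2,5,6,8,9}; box has {2,3,4,5,6,8,9} → only 7 remains.
row 9, column 4 = 5: row 9 has {1,2,3,6,7,8,9}; col 4 has {1,4}; box has {1,3,6,8,9} → only 5 remains.
row 9, column 9 = 4: row 9 has {1,2,3,5,6,7,8,9}; col 9 has {1,7,8}; box has {1,3,6,8} → only 4 remains.
row 7, column 2 = 1: row 7 has {3,5,6,8}; col 2 has {2,5,6,7,8,9}; box has {2,3,4,5,6,7,8,9} → only 1 remains.
row 3, column 2 = 3: row 3 has {2,4,8}; col 2 has {1,2,5,6,7,8,9}; box has {2,4,6,7,8} → only 3 remains.
row 4, column 2 = 4: row 4 has {1,2,5,7,8}; col 2 has {1,2,3,5,6,7,8,9}; box has {1,2,5,7,8} → only 4 remains.
row 1, column 1 = 1: in row 1, 1 can only go here (every other open cell in that row sees a 1).
row 1, column 8 = 4: in row 1, 4 can only go here (every other open cell in that row sees a 4).
row 1, column 9 = 2: in row 1, 2 can only go here (every other open cell in that row sees a 2).
row 7, column 9 = 9: row 7 has {1,3,5,6,8}; col 9 has {1,2,4,7,8}; box has {1,3,4,6,8} → only 9 remains.
row 8, column 9 = 5: row 8 has {1,3,4,6,8,9}; col 9 has {1,2,4,7,8,9}; box has {1,3,4,6,8,9} → only 5 remains.
row 3, column 9 = 6: row 3 has {2,3,4,8}; col 9 has {1,2,4,5,7,8,9}; box has {2,3,4,7,8} → only 6 remains.
row 6, column 9 = 3: row 6 has {1,2,4,6,7,8}; col 9 has {1,2,4,5,6,7,8,9}; box has {1,4,7,8} → only 3 remains.
row 7, column 7 = 2: row 7 has {1,3,5,6,8,9}; col 7 has {3,4,6,7,8}; box has {1,3,4,5,6,8,9} → only 2 remains.
row 8, column 8 = 7: row 8 has {1,3,4,5,6,8,9}; col 8 has {1,3,4,8}; box has {1,2,3,4,5,6,8,9} → only 7 remains.
row 5, column 7 = 9: row 5 has {1,4,5,7}; col 7 has {2,3,4,6,7,8}; box has {1,3,4,7,8} → only 9 remains.
row 6, column 1 = 9: row 6 has {1,2,3,4,6,7,8}; col 1 has {1,2,4,5,7,8}; box has {1,2,4,5,7,8} → only 9 remains.
row 6, column 8 = 5: row 6 has {1,2,3,4,6,7,8,9}; col 8 has {1,3,4,7,8}; box has {1,3,4,7,8,9} → only 5 remains.
row 7, column 4 = 7: row 7 has {1,2,3,5,6,8,9}; col 4 has {1,4,5}; box has {1,3,5,6,8,9} → only 7 remains.
row 7, column 5 = 4: row 7 has {1,2,3,5,6,7,8,9}; col 5 has {1,2,3,6}; box has {1,3,5,6,7,8,9} → only 4 remains.
row 8, column 4 = 2: row 8 has {1,3,4,5,6,7,8,9}; col 4 has {1,4,5,7}; box has {1,3,4,5,6,7,8,9} → only 2 remains.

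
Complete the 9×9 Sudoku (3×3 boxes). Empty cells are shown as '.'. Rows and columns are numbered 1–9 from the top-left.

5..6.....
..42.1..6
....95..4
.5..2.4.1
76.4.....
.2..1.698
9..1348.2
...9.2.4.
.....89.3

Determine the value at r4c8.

7

r5c9 = 5: row 5 has {4,6,7}; col 9 has {1,2,3,4,6,8}; box has {1,4,6,8,9} → only 5 remains.
r6c3 = 3: row 6 has {1,2,6,8,9}; col 3 has {4}; box has {2,5,6,7} → only 3 remains.
r6c6 = 7: row 6 has {1,2,3,6,8,9}; col 6 has {1,2,4,5,8}; box has {1,2,4} → only 7 remains.
r7c2 = 7: row 7 has {1,2,3,4,8,9}; col 2 has {2,5,6}; box has {9} → only 7 remains.
r8c9 = 7: row 8 has {2,4,9}; col 9 has {1,2,3,4,5,6,8}; box has {2,3,4,8,9} → only 7 remains.
r1c6 = 3: row 1 has {5,6}; col 6 has {1,2,4,5,7,8}; box has {1,2,5,6,9} → only 3 remains.
r1c9 = 9: row 1 has {3,5,6}; col 9 has {1,2,3,4,5,6,7,8}; box has {4,6} → only 9 remains.
r4c1 = 8: row 4 has {1,2,4,5}; col 1 has {5,7,9}; box has {2,3,5,6,7} → only 8 remains.
r4c3 = 9: row 4 has {1,2,4,5,8}; col 3 has {3,4}; box has {2,3,5,6,7,8} → only 9 remains.
r4c4 = 3: row 4 has {1,2,4,5,8,9}; col 4 has {1,2,4,6,9}; box has {1,2,4,7} → only 3 remains.
r4c6 = 6: row 4 has {1,2,3,4,5,8,9}; col 6 has {1,2,3,4,5,7,8}; box has {1,2,3,4,7} → only 6 remains.
r4c8 = 7: row 4 has {1,2,3,4,5,6,8,9}; col 8 has {4,9}; box has {1,4,5,6,8,9} → only 7 remains.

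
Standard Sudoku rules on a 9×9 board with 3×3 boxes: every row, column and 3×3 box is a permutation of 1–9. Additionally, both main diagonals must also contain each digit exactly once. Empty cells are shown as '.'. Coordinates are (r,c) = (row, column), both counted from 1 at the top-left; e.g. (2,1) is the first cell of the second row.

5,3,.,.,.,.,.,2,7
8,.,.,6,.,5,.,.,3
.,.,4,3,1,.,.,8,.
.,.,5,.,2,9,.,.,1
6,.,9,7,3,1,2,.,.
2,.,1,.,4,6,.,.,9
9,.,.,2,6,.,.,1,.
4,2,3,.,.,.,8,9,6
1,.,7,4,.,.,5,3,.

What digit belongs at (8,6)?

7

(1,3) = 6: row 1 has {2,3,5,7}; col 3 has {1,3,4,5,7,9}; box has {3,4,5,8} → only 6 remains.
(2,3) = 2: row 2 has {3,5,6,8}; col 3 has {1,3,4,5,6,7,9}; box has {3,4,5,6,8} → only 2 remains.
(2,8) = 4: row 2 has {2,3,5,6,8}; col 8 has {1,2,3,8,9}; box has {2,3,7,8}; anti-diagonal has {1,2,3,7,9} → only 4 remains.
(3,1) = 7: row 3 has {1,3,4,8}; col 1 has {1,2,4,5,6,8,9}; box has {2,3,4,5,6,8} → only 7 remains.
(3,2) = 9: row 3 has {1,3,4,7,8}; col 2 has {2,3}; box has {2,3,4,5,6,7,8} → only 9 remains.
(3,6) = 2: row 3 has {1,3,4,7,8,9}; col 6 has {1,5,6,9}; box has {1,3,5,6} → only 2 remains.
(3,7) = 6: row 3 has {1,2,3,4,7,8,9}; col 7 has {2,5,8}; box has {2,3,4,7,8}; anti-diagonal has {1,2,3,4,7,9} → only 6 remains.
(3,9) = 5: row 3 has {1,2,3,4,6,7,8,9}; col 9 has {1,3,6,7,9}; box has {2,3,4,6,7,8} → only 5 remains.
(4,1) = 3: row 4 has {1,2,5,9}; col 1 has {1,2,4,5,6,7,8,9}; box has {1,2,5,6,9} → only 3 remains.
(4,4) = 8: row 4 has {1,2,3,5,9}; col 4 has {2,3,4,6,7}; box has {1,2,3,4,6,7,9}; main diagonal has {3,4,5,6,9} → only 8 remains.
(5,8) = 5: row 5 has {1,2,3,6,7,9}; col 8 has {1,2,3,4,8,9}; box has {1,2,9} → only 5 remains.
(6,4) = 5: row 6 has {1,2,4,6,9}; col 4 has {2,3,4,6,7,8}; box has {1,2,3,4,6,7,8,9}; anti-diagonal has {1,2,3,4,6,7,9} → only 5 remains.
(6,8) = 7: row 6 has {1,2,4,5,6,9}; col 8 has {1,2,3,4,5,8,9}; box has {1,2,5,9} → only 7 remains.
(7,3) = 8: row 7 has {1,2,6,9}; col 3 has {1,2,3,4,5,6,7,9}; box has {1,2,3,4,7,9}; anti-diagonal has {1,2,3,4,5,6,7,9} → only 8 remains.
(7,7) = 7: row 7 has {1,2,6,8,9}; col 7 has {2,5,6,8}; box has {1,3,5,6,8,9}; main diagonal has {3,4,5,6,8,9} → only 7 remains.
(7,9) = 4: row 7 has {1,2,6,7,8,9}; col 9 has {1,3,5,6,7,9}; box has {1,3,5,6,7,8,9} → only 4 remains.
(8,4) = 1: row 8 has {2,3,4,6,8,9}; col 4 has {2,3,4,5,6,7,8}; box has {2,4,6} → only 1 remains.
(8,6) = 7: row 8 has {1,2,3,4,6,8,9}; col 6 has {1,2,5,6,9}; box has {1,2,4,6} → only 7 remains.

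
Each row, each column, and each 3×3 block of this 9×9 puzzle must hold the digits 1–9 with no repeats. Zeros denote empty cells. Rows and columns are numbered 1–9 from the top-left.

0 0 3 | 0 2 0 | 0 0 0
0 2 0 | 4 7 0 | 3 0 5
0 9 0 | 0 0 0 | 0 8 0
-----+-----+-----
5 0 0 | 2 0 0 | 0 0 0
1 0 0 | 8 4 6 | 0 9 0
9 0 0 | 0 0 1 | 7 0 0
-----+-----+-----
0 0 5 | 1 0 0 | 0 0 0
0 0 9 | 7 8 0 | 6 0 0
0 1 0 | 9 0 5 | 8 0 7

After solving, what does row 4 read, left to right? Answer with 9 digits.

538297416

r3c6 = 3: row 3 has {8,9}; col 6 has {1,5,6}; box has {2,4,7} → only 3 remains.
r2c6 = 9: in row 2, 9 can only go here (every other open cell in that row sees a 9).
r1c6 = 8: row 1 has {2,3}; col 6 has {1,3,5,6,9}; box has {2,3,4,7,9} → only 8 remains.
r4c6 = 7: row 4 has {2,5}; col 6 has {1,3,5,6,8,9}; box has {1,2,4,6,8} → only 7 remains.
r4c5 = 9: in row 4, 9 can only go here (every other open cell in that row sees a 9).
r5c7 = 5: in row 5, 5 can only go here (every other open cell in that row sees a 5).
r8c8 = 5: in row 8, 5 can only go here (every other open cell in that row sees a 5).
r8c9 = 1: in row 8, 1 can only go here (every other open cell in that row sees a 1).
r1c2 = 5: in column 2, 5 can only go here (every other open cell in that column sees a 5).
r1c4 = 6: row 1 has {2,3,5,8}; col 4 has {1,2,4,7,8,9}; box has {2,3,4,7,8,9} → only 6 remains.
r3c4 = 5: row 3 has {3,8,9}; col 4 has {1,2,4,6,7,8,9}; box has {2,3,4,6,7,8,9} → only 5 remains.
r3c5 = 1: row 3 has {3,5,8,9}; col 5 has {2,4,7,8,9}; box has {2,3,4,5,6,7,8,9} → only 1 remains.
r6c4 = 3: row 6 has {1,7,9}; col 4 has {1,2,4,5,6,7,8,9}; box has {1,2,4,6,7,8,9} → only 3 remains.
r6c5 = 5: row 6 has {1,3,7,9}; col 5 has {1,2,4,7,8,9}; box has {1,2,3,4,6,7,8,9} → only 5 remains.
r2c3 = 1: in column 3, 1 can only go here (every other open cell in that column sees a 1).
r2c8 = 6: row 2 has {1,2,3,4,5,7,9}; col 8 has {5,8,9}; box has {3,5,8} → only 6 remains.
r2c1 = 8: row 2 has {1,2,3,4,5,6,7,9}; col 1 has {1,5,9}; box has {1,2,3,5,9} → only 8 remains.
r7c2 = 8: in row 7, 8 can only go here (every other open cell in that row sees an 8).
r7c1 = 7: in row 7, 7 can only go here (every other open cell in that row sees a 7).
r1c1 = 4: row 1 has {2,3,5,6,8}; col 1 has {1,5,7,8,9}; box has {1,2,3,5,8,9} → only 4 remains.
r1c9 = 9: row 1 has {2,3,4,5,6,8}; col 9 has {1,5,7}; box has {3,5,6,8} → only 9 remains.
r3c1 = 6: row 3 has {1,3,5,8,9}; col 1 has {1,4,5,7,8,9}; box has {1,2,3,4,5,8,9} → only 6 remains.
r3c3 = 7: row 3 has {1,3,5,6,8,9}; col 3 has {1,3,5,9}; box has {1,2,3,4,5,6,8,9} → only 7 remains.
r5c3 = 2: row 5 has {1,4,5,6,8,9}; col 3 has {1,3,5,7,9}; box has {1,5,9} → only 2 remains.
r5c9 = 3: row 5 has {1,2,4,5,6,8,9}; col 9 has {1,5,7,9}; box has {5,7,9} → only 3 remains.
r1c7 = 1: row 1 has {2,3,4,5,6,8,9}; col 7 has {3,5,6,7,8}; box has {3,5,6,8,9} → only 1 remains.
r1c8 = 7: row 1 has {1,2,3,4,5,6,8,9}; col 8 has {5,6,8,9}; box has {1,3,5,6,8,9} → only 7 remains.
r4c7 = 4: row 4 has {2,5,7,9}; col 7 has {1,3,5,6,7,8}; box has {3,5,7,9} → only 4 remains.
r4c8 = 1: row 4 has {2,4,5,7,9}; col 8 has {5,6,7,8,9}; box has {3,4,5,7,9} → only 1 remains.
r5c2 = 7: row 5 has {1,2,3,4,5,6,8,9}; col 2 has {1,2,5,8,9}; box has {1,2,5,9} → only 7 remains.
r6c8 = 2: row 6 has {1,3,5,7,9}; col 8 has {1,5,6,7,8,9}; box has {1,3,4,5,7,9} → only 2 remains.
r3c7 = 2: row 3 has {1,3,5,6,7,8,9}; col 7 has {1,3,4,5,6,7,8}; box has {1,3,5,6,7,8,9} → only 2 remains.
r3c9 = 4: row 3 has {1,2,3,5,6,7,8,9}; col 9 has {1,3,5,7,9}; box has {1,2,3,5,6,7,8,9} → only 4 remains.
r7c7 = 9: row 7 has {1,5,7,8}; col 7 has {1,2,3,4,5,6,7,8}; box has {1,5,6,7,8} → only 9 remains.
r7c9 = 2: row 7 has {1,5,7,8,9}; col 9 has {1,3,4,5,7,9}; box has {1,5,6,7,8,9} → only 2 remains.
r7c6 = 4: row 7 has {1,2,5,7,8,9}; col 6 has {1,3,5,6,7,8,9}; box has {1,5,7,8,9} → only 4 remains.
r7c8 = 3: row 7 has {1,2,4,5,7,8,9}; col 8 has {1,2,5,6,7,8,9}; box has {1,2,5,6,7,8,9} → only 3 remains.
r8c6 = 2: row 8 has {1,5,6,7,8,9}; col 6 has {1,3,4,5,6,7,8,9}; box has {1,4,5,7,8,9} → only 2 remains.
r9c8 = 4: row 9 has {1,5,7,8,9}; col 8 has {1,2,3,5,6,7,8,9}; box has {1,2,3,5,6,7,8,9} → only 4 remains.
r7c5 = 6: row 7 has {1,2,3,4,5,7,8,9}; col 5 has {1,2,4,5,7,8,9}; box has {1,2,4,5,7,8,9} → only 6 remains.
r8c1 = 3: row 8 has {1,2,5,6,7,8,9}; col 1 has {1,4,5,6,7,8,9}; box has {1,5,7,8,9} → only 3 remains.
r8c2 = 4: row 8 has {1,2,3,5,6,7,8,9}; col 2 has {1,2,5,7,8,9}; box has {1,3,5,7,8,9} → only 4 remains.
r9c1 = 2: row 9 has {1,4,5,7,8,9}; col 1 has {1,3,4,5,6,7,8,9}; box has {1,3,4,5,7,8,9} → only 2 remains.
r9c3 = 6: row 9 has {1,2,4,5,7,8,9}; col 3 has {1,2,3,5,7,9}; box has {1,2,3,4,5,7,8,9} → only 6 remains.
r9c5 = 3: row 9 has {1,2,4,5,6,7,8,9}; col 5 has {1,2,4,5,6,7,8,9}; box has {1,2,4,5,6,7,8,9} → only 3 remains.
r4c3 = 8: row 4 has {1,2,4,5,7,9}; col 3 has {1,2,3,5,6,7,9}; box has {1,2,5,7,9} → only 8 remains.
r4c9 = 6: row 4 has {1,2,4,5,7,8,9}; col 9 has {1,2,3,4,5,7,9}; box has {1,2,3,4,5,7,9} → only 6 remains.
r6c2 = 6: row 6 has {1,2,3,5,7,9}; col 2 has {1,2,4,5,7,8,9}; box has {1,2,5,7,8,9} → only 6 remains.
r6c3 = 4: row 6 has {1,2,3,5,6,7,9}; col 3 has {1,2,3,5,6,7,8,9}; box has {1,2,5,6,7,8,9} → only 4 remains.
r6c9 = 8: row 6 has {1,2,3,4,5,6,7,9}; col 9 has {1,2,3,4,5,6,7,9}; box has {1,2,3,4,5,6,7,9} → only 8 remains.
r4c2 = 3: row 4 has {1,2,4,5,6,7,8,9}; col 2 has {1,2,4,5,6,7,8,9}; box has {1,2,4,5,6,7,8,9} → only 3 remains.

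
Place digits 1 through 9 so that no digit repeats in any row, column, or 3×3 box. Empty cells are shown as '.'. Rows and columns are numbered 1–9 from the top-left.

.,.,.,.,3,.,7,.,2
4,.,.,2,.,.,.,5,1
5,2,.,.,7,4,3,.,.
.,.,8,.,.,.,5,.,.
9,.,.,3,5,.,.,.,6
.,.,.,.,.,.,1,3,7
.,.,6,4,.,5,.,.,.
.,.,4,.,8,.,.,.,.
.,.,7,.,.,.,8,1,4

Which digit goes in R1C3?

9

R4C9 = 9: row 4 has {5,8}; col 9 has {1,2,4,6,7}; box has {1,3,5,6,7} → only 9 remains.
R7C9 = 3: row 7 has {4,5,6}; col 9 has {1,2,4,6,7,9}; box has {1,4,8} → only 3 remains.
R8C9 = 5: row 8 has {4,8}; col 9 has {1,2,3,4,6,7,9}; box has {1,3,4,8} → only 5 remains.
R3C9 = 8: row 3 has {2,3,4,5,7}; col 9 has {1,2,3,4,5,6,7,9}; box has {1,2,3,5,7} → only 8 remains.
R1C8 = 4: in row 1, 4 can only go here (every other open cell in that row sees a 4).
R1C4 = 5: in row 1, 5 can only go here (every other open cell in that row sees a 5).
R4C8 = 2: row 4 has {5,8,9}; col 8 has {1,3,4,5}; box has {1,3,5,6,7,9} → only 2 remains.
R5C7 = 4: row 5 has {3,5,6,9}; col 7 has {1,3,5,7,8}; box has {1,2,3,5,6,7,9} → only 4 remains.
R5C8 = 8: row 5 has {3,4,5,6,9}; col 8 has {1,2,3,4,5}; box has {1,2,3,4,5,6,7,9} → only 8 remains.
R2C2 = 7: in row 2, 7 can only go here (every other open cell in that row sees a 7).
R5C2 = 1: row 5 has {3,4,5,6,8,9}; col 2 has {2,7}; box has {8,9} → only 1 remains.
R5C3 = 2: row 5 has {1,3,4,5,6,8,9}; col 3 has {4,6,7,8}; box has {1,8,9} → only 2 remains.
R5C6 = 7: row 5 has {1,2,3,4,5,6,8,9}; col 6 has {4,5}; box has {3,5} → only 7 remains.
R6C1 = 6: row 6 has {1,3,7}; col 1 has {4,5,9}; box has {1,2,8,9} → only 6 remains.
R6C3 = 5: row 6 has {1,3,6,7}; col 3 has {2,4,6,7,8}; box has {1,2,6,8,9} → only 5 remains.
R6C2 = 4: row 6 has {1,3,5,6,7}; col 2 has {1,2,7}; box has {1,2,5,6,8,9} → only 4 remains.
R4C2 = 3: row 4 has {2,5,8,9}; col 2 has {1,2,4,7}; box has {1,2,4,5,6,8,9} → only 3 remains.
R8C2 = 9: row 8 has {4,5,8}; col 2 has {1,2,3,4,7}; box has {4,6,7} → only 9 remains.
R9C2 = 5: row 9 has {1,4,7,8}; col 2 has {1,2,3,4,7,9}; box has {4,6,7,9} → only 5 remains.
R4C1 = 7: row 4 has {2,3,5,8,9}; col 1 has {4,5,6,9}; box has {1,2,3,4,5,6,8,9} → only 7 remains.
R7C2 = 8: row 7 has {3,4,5,6}; col 2 has {1,2,3,4,5,7,9}; box has {4,5,6,7,9} → only 8 remains.
R1C2 = 6: row 1 has {2,3,4,5,7}; col 2 has {1,2,3,4,5,7,8,9}; box has {2,4,5,7} → only 6 remains.
R2C6 = 8: in row 2, 8 can only go here (every other open cell in that row sees an 8).
R2C3 = 3: in row 2, 3 can only go here (every other open cell in that row sees a 3).
R1C1 = 8: in row 1, 8 can only go here (every other open cell in that row sees an 8).
R4C5 = 4: in row 4, 4 can only go here (every other open cell in that row sees a 4).
R6C4 = 8: in row 6, 8 can only go here (every other open cell in that row sees an 8).
R7C8 = 7: in row 7, 7 can only go here (every other open cell in that row sees a 7).
R8C8 = 6: row 8 has {4,5,8,9}; col 8 has {1,2,3,4,5,7,8}; box has {1,3,4,5,7,8} → only 6 remains.
R3C8 = 9: row 3 has {2,3,4,5,7,8}; col 8 has {1,2,3,4,5,6,7,8}; box has {1,2,3,4,5,7,8} → only 9 remains.
R8C7 = 2: row 8 has {4,5,6,8,9}; col 7 has {1,3,4,5,7,8}; box has {1,3,4,5,6,7,8} → only 2 remains.
R2C7 = 6: row 2 has {1,2,3,4,5,7,8}; col 7 has {1,2,3,4,5,7,8}; box has {1,2,3,4,5,7,8,9} → only 6 remains.
R3C3 = 1: row 3 has {2,3,4,5,7,8,9}; col 3 has {2,3,4,5,6,7,8}; box has {2,3,4,5,6,7,8} → only 1 remains.
R3C4 = 6: row 3 has {1,2,3,4,5,7,8,9}; col 4 has {2,3,4,5,8}; box has {2,3,4,5,7,8} → only 6 remains.
R4C4 = 1: row 4 has {2,3,4,5,7,8,9}; col 4 has {2,3,4,5,6,8}; box has {3,4,5,7,8} → only 1 remains.
R4C6 = 6: row 4 has {1,2,3,4,5,7,8,9}; col 6 has {4,5,7,8}; box has {1,3,4,5,7,8} → only 6 remains.
R7C7 = 9: row 7 has {3,4,5,6,7,8}; col 7 has {1,2,3,4,5,6,7,8}; box has {1,2,3,4,5,6,7,8} → only 9 remains.
R8C4 = 7: row 8 has {2,4,5,6,8,9}; col 4 has {1,2,3,4,5,6,8}; box has {4,5,8} → only 7 remains.
R9C4 = 9: row 9 has {1,4,5,7,8}; col 4 has {1,2,3,4,5,6,7,8}; box has {4,5,7,8} → only 9 remains.
R1C3 = 9: row 1 has {2,3,4,5,6,7,8}; col 3 has {1,2,3,4,5,6,7,8}; box has {1,2,3,4,5,6,7,8} → only 9 remains.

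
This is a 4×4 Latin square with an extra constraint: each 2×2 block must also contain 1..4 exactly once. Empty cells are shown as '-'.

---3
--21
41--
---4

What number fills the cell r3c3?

r1c3 = 4: row 1 has {3}; col 3 has {2}; box has {1,2,3} → only 4 remains.
r2c1 = 3: row 2 has {1,2}; col 1 has {4}; box has {} → only 3 remains.
r2c2 = 4: row 2 has {1,2,3}; col 2 has {1}; box has {3} → only 4 remains.
r3c3 = 3: row 3 has {1,4}; col 3 has {2,4}; box has {4} → only 3 remains.

3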